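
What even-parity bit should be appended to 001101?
Sum of data bits: 0+0+1+1+0+1 = 3.
3 mod 2 = 1, so parity bit = 1.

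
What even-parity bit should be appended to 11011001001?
Sum of data bits: 1+1+0+1+1+0+0+1+0+0+1 = 6.
6 mod 2 = 0, so parity bit = 0.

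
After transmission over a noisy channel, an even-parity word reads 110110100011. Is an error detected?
Sum of received bits: 1+1+0+1+1+0+1+0+0+0+1+1 = 7; 7 mod 2 = 1. Result is 1 ≠ 0 → error detected.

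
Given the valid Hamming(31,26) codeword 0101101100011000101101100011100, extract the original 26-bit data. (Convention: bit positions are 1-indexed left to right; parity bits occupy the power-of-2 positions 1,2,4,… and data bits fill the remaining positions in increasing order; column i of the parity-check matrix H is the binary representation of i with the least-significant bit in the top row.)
Parity bits occupy power-of-2 positions; data bits are at positions {3,5,6,7,9,10,11,12,13,14,15,17,18,19,20,21,22,23,24,25,26,27,28,29,30,31} (1-indexed).
Extract: c[3]=0 c[5]=1 c[6]=0 c[7]=1 c[9]=0 c[10]=0 c[11]=0 c[12]=1 c[13]=1 c[14]=0 c[15]=0 c[17]=1 c[18]=0 c[19]=1 c[20]=1 c[21]=0 c[22]=1 c[23]=1 c[24]=0 c[25]=0 c[26]=0 c[27]=1 c[28]=1 c[29]=1 c[30]=0 c[31]=0
Data = 01010001100101101100011100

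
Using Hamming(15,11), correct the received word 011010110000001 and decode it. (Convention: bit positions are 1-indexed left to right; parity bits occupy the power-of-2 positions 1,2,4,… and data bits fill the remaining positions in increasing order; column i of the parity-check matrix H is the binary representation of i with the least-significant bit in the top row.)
Syndrome s = H · r^T (mod 2), r = 011010110000001:
  s[0] = (101010101010101)·(011010110000001) mod 2 = 0+0+1+0+1+0+1+0+0+0+0+0+0+0+1 mod 2 = 0
  s[1] = (011001100110011)·(011010110000001) mod 2 = 0+1+1+0+0+0+1+0+0+0+0+0+0+0+1 mod 2 = 0
  s[2] = (000111100001111)·(011010110000001) mod 2 = 0+0+0+0+1+0+1+0+0+0+0+0+0+0+1 mod 2 = 1
  s[3] = (000000011111111)·(011010110000001) mod 2 = 0+0+0+0+0+0+0+1+0+0+0+0+0+0+1 mod 2 = 0
Syndrome = 0010
Column 4 of H equals this syndrome → error at bit 4 (1-indexed).
Flip bit 4: 011010110000001 → 011110110000001
Extract data bits at positions {3,5,6,7,9,10,11,12,13,14,15}: 11010000001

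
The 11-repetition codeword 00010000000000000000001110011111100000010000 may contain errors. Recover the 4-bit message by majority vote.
Split into 11-bit blocks and majority-vote each:
  block 1 = 00010000000: 1 ones, 10 zeros → 0
  block 2 = 00000000000: 0 ones, 11 zeros → 0
  block 3 = 11100111111: 9 ones, 2 zeros → 1
  block 4 = 00000010000: 1 ones, 10 zeros → 0
Decoded = 0010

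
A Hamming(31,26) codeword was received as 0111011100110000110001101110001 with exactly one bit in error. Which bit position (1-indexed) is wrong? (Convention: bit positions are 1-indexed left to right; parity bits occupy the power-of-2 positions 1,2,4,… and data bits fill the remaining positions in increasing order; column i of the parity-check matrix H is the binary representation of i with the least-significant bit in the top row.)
Syndrome s = H · r^T (mod 2), r = 0111011100110000110001101110001:
  s[0] = (1010101010101010101010101010101)·(0111011100110000110001101110001) mod 2 = 0+0+1+0+0+0+1+0+0+0+1+0+0+0+0+0+1+0+0+0+0+0+1+0+1+0+1+0+0+0+1 mod 2 = 0
  s[1] = (0110011001100110011001100110011)·(0111011100110000110001101110001) mod 2 = 0+1+1+0+0+1+1+0+0+0+1+0+0+0+0+0+0+1+0+0+0+1+1+0+0+1+1+0+0+0+1 mod 2 = 1
  s[2] = (0001111000011110000111100001111)·(0111011100110000110001101110001) mod 2 = 0+0+0+1+0+1+1+0+0+0+0+1+0+0+0+0+0+0+0+0+0+1+1+0+0+0+0+0+0+0+1 mod 2 = 1
  s[3] = (0000000111111110000000011111111)·(0111011100110000110001101110001) mod 2 = 0+0+0+0+0+0+0+1+0+0+1+1+0+0+0+0+0+0+0+0+0+0+0+0+1+1+1+0+0+0+1 mod 2 = 1
  s[4] = (0000000000000001111111111111111)·(0111011100110000110001101110001) mod 2 = 0+0+0+0+0+0+0+0+0+0+0+0+0+0+0+0+1+1+0+0+0+1+1+0+1+1+1+0+0+0+1 mod 2 = 0
Syndrome = 01110
Column i of H is the binary representation of i, so the syndrome is the binary index of the flipped bit.
Read s = 01110 with s[0] as LSB: 0·2^0 + 1·2^1 + 1·2^2 + 1·2^3 + 0·2^4 = 14.
Error is at bit position 14.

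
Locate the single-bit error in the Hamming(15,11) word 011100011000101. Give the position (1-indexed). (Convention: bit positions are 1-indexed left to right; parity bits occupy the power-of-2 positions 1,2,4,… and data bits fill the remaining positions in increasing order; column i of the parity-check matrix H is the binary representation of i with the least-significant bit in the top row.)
Syndrome s = H · r^T (mod 2), r = 011100011000101:
  s[0] = (101010101010101)·(011100011000101) mod 2 = 0+0+1+0+0+0+0+0+1+0+0+0+1+0+1 mod 2 = 0
  s[1] = (011001100110011)·(011100011000101) mod 2 = 0+1+1+0+0+0+0+0+0+0+0+0+0+0+1 mod 2 = 1
  s[2] = (000111100001111)·(011100011000101) mod 2 = 0+0+0+1+0+0+0+0+0+0+0+0+1+0+1 mod 2 = 1
  s[3] = (000000011111111)·(011100011000101) mod 2 = 0+0+0+0+0+0+0+1+1+0+0+0+1+0+1 mod 2 = 0
Syndrome = 0110
Column i of H is the binary representation of i, so the syndrome is the binary index of the flipped bit.
Read s = 0110 with s[0] as LSB: 0·2^0 + 1·2^1 + 1·2^2 + 0·2^3 = 6.
Error is at bit position 6.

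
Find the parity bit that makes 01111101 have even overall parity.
Sum of data bits: 0+1+1+1+1+1+0+1 = 6.
6 mod 2 = 0, so parity bit = 0.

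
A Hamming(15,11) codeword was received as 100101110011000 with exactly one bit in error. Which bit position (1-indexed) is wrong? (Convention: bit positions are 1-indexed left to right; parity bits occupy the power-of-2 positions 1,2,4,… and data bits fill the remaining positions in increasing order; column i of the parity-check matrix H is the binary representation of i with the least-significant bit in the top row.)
Syndrome s = H · r^T (mod 2), r = 100101110011000:
  s[0] = (101010101010101)·(100101110011000) mod 2 = 1+0+0+0+0+0+1+0+0+0+1+0+0+0+0 mod 2 = 1
  s[1] = (011001100110011)·(100101110011000) mod 2 = 0+0+0+0+0+1+1+0+0+0+1+0+0+0+0 mod 2 = 1
  s[2] = (000111100001111)·(100101110011000) mod 2 = 0+0+0+1+0+1+1+0+0+0+0+1+0+0+0 mod 2 = 0
  s[3] = (000000011111111)·(100101110011000) mod 2 = 0+0+0+0+0+0+0+1+0+0+1+1+0+0+0 mod 2 = 1
Syndrome = 1101
Column i of H is the binary representation of i, so the syndrome is the binary index of the flipped bit.
Read s = 1101 with s[0] as LSB: 1·2^0 + 1·2^1 + 0·2^2 + 1·2^3 = 11.
Error is at bit position 11.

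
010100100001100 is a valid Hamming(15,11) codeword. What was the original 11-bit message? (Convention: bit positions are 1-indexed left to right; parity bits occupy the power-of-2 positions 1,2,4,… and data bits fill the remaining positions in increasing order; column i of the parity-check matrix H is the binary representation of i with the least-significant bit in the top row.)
Parity bits occupy power-of-2 positions; data bits are at positions {3,5,6,7,9,10,11,12,13,14,15} (1-indexed).
Extract: c[3]=0 c[5]=0 c[6]=0 c[7]=1 c[9]=0 c[10]=0 c[11]=0 c[12]=1 c[13]=1 c[14]=0 c[15]=0
Data = 00010001100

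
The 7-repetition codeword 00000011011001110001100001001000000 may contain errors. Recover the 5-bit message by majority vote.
Split into 7-bit blocks and majority-vote each:
  block 1 = 0000001: 1 ones, 6 zeros → 0
  block 2 = 1011001: 4 ones, 3 zeros → 1
  block 3 = 1100011: 4 ones, 3 zeros → 1
  block 4 = 0000100: 1 ones, 6 zeros → 0
  block 5 = 1000000: 1 ones, 6 zeros → 0
Decoded = 01100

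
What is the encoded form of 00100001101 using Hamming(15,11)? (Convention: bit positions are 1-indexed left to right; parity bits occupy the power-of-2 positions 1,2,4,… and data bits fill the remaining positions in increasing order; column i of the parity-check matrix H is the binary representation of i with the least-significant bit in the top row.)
Codeword c = d · G (mod 2), d = 00100001101:
  c[0] = d·G[:,0] = (00100001101)·(11011010101) mod 2 = 0+0+0+0+0+0+0+0+1+0+1 mod 2 = 0
  c[1] = d·G[:,1] = (00100001101)·(10110110011) mod 2 = 0+0+1+0+0+0+0+0+0+0+1 mod 2 = 0
  c[2] = d·G[:,2] = (00100001101)·(10000000000) mod 2 = 0+0+0+0+0+0+0+0+0+0+0 mod 2 = 0
  c[3] = d·G[:,3] = (00100001101)·(01110001111) mod 2 = 0+0+1+0+0+0+0+1+1+0+1 mod 2 = 0
  c[4] = d·G[:,4] = (00100001101)·(01000000000) mod 2 = 0+0+0+0+0+0+0+0+0+0+0 mod 2 = 0
  c[5] = d·G[:,5] = (00100001101)·(00100000000) mod 2 = 0+0+1+0+0+0+0+0+0+0+0 mod 2 = 1
  c[6] = d·G[:,6] = (00100001101)·(00010000000) mod 2 = 0+0+0+0+0+0+0+0+0+0+0 mod 2 = 0
  c[7] = d·G[:,7] = (00100001101)·(00001111111) mod 2 = 0+0+0+0+0+0+0+1+1+0+1 mod 2 = 1
  c[8] = d·G[:,8] = (00100001101)·(00001000000) mod 2 = 0+0+0+0+0+0+0+0+0+0+0 mod 2 = 0
  c[9] = d·G[:,9] = (00100001101)·(00000100000) mod 2 = 0+0+0+0+0+0+0+0+0+0+0 mod 2 = 0
  c[10] = d·G[:,10] = (00100001101)·(00000010000) mod 2 = 0+0+0+0+0+0+0+0+0+0+0 mod 2 = 0
  c[11] = d·G[:,11] = (00100001101)·(00000001000) mod 2 = 0+0+0+0+0+0+0+1+0+0+0 mod 2 = 1
  c[12] = d·G[:,12] = (00100001101)·(00000000100) mod 2 = 0+0+0+0+0+0+0+0+1+0+0 mod 2 = 1
  c[13] = d·G[:,13] = (00100001101)·(00000000010) mod 2 = 0+0+0+0+0+0+0+0+0+0+0 mod 2 = 0
  c[14] = d·G[:,14] = (00100001101)·(00000000001) mod 2 = 0+0+0+0+0+0+0+0+0+0+1 mod 2 = 1
Codeword = 000001010001101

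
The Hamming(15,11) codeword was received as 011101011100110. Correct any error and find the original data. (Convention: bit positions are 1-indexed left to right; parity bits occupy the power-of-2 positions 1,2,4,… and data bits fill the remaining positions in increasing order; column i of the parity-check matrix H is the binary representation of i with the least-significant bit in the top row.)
Syndrome s = H · r^T (mod 2), r = 011101011100110:
  s[0] = (101010101010101)·(011101011100110) mod 2 = 0+0+1+0+0+0+0+0+1+0+0+0+1+0+0 mod 2 = 1
  s[1] = (011001100110011)·(011101011100110) mod 2 = 0+1+1+0+0+1+0+0+0+1+0+0+0+1+0 mod 2 = 1
  s[2] = (000111100001111)·(011101011100110) mod 2 = 0+0+0+1+0+1+0+0+0+0+0+0+1+1+0 mod 2 = 0
  s[3] = (000000011111111)·(011101011100110) mod 2 = 0+0+0+0+0+0+0+1+1+1+0+0+1+1+0 mod 2 = 1
Syndrome = 1101
Column 11 of H equals this syndrome → error at bit 11 (1-indexed).
Flip bit 11: 011101011100110 → 011101011110110
Extract data bits at positions {3,5,6,7,9,10,11,12,13,14,15}: 10101110110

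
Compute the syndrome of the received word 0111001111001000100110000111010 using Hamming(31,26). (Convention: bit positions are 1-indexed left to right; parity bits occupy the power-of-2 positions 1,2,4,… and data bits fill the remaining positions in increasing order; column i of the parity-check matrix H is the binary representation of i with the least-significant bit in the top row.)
Syndrome s = H · r^T (mod 2), r = 0111001111001000100110000111010:
  s[0] = (1010101010101010101010101010101)·(0111001111001000100110000111010) mod 2 = 0+0+1+0+0+0+1+0+1+0+0+0+1+0+0+0+1+0+0+0+1+0+0+0+0+0+1+0+0+0+0 mod 2 = 1
  s[1] = (0110011001100110011001100110011)·(0111001111001000100110000111010) mod 2 = 0+1+1+0+0+0+1+0+0+1+0+0+0+0+0+0+0+0+0+0+0+0+0+0+0+1+1+0+0+1+0 mod 2 = 1
  s[2] = (0001111000011110000111100001111)·(0111001111001000100110000111010) mod 2 = 0+0+0+1+0+0+1+0+0+0+0+0+1+0+0+0+0+0+0+1+1+0+0+0+0+0+0+1+0+1+0 mod 2 = 1
  s[3] = (0000000111111110000000011111111)·(0111001111001000100110000111010) mod 2 = 0+0+0+0+0+0+0+1+1+1+0+0+1+0+0+0+0+0+0+0+0+0+0+0+0+1+1+1+0+1+0 mod 2 = 0
  s[4] = (0000000000000001111111111111111)·(0111001111001000100110000111010) mod 2 = 0+0+0+0+0+0+0+0+0+0+0+0+0+0+0+0+1+0+0+1+1+0+0+0+0+1+1+1+0+1+0 mod 2 = 1
Syndrome = 11101
Non-zero syndrome: error at position 23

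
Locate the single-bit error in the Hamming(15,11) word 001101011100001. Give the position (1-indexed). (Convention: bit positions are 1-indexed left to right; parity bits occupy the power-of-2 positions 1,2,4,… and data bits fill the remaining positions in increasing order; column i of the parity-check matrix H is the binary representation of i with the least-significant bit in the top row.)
Syndrome s = H · r^T (mod 2), r = 001101011100001:
  s[0] = (101010101010101)·(001101011100001) mod 2 = 0+0+1+0+0+0+0+0+1+0+0+0+0+0+1 mod 2 = 1
  s[1] = (011001100110011)·(001101011100001) mod 2 = 0+0+1+0+0+1+0+0+0+1+0+0+0+0+1 mod 2 = 0
  s[2] = (000111100001111)·(001101011100001) mod 2 = 0+0+0+1+0+1+0+0+0+0+0+0+0+0+1 mod 2 = 1
  s[3] = (000000011111111)·(001101011100001) mod 2 = 0+0+0+0+0+0+0+1+1+1+0+0+0+0+1 mod 2 = 0
Syndrome = 1010
Column i of H is the binary representation of i, so the syndrome is the binary index of the flipped bit.
Read s = 1010 with s[0] as LSB: 1·2^0 + 0·2^1 + 1·2^2 + 0·2^3 = 5.
Error is at bit position 5.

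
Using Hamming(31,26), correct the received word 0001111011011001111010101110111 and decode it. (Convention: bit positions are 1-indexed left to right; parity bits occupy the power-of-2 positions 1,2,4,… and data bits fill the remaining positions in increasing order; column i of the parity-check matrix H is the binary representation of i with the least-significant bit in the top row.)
Syndrome s = H · r^T (mod 2), r = 0001111011011001111010101110111:
  s[0] = (1010101010101010101010101010101)·(0001111011011001111010101110111) mod 2 = 0+0+0+0+1+0+1+0+1+0+0+0+1+0+0+0+1+0+1+0+1+0+1+0+1+0+1+0+1+0+1 mod 2 = 0
  s[1] = (0110011001100110011001100110011)·(0001111011011001111010101110111) mod 2 = 0+0+0+0+0+1+1+0+0+1+0+0+0+0+0+0+0+1+1+0+0+0+1+0+0+1+1+0+0+1+1 mod 2 = 0
  s[2] = (0001111000011110000111100001111)·(0001111011011001111010101110111) mod 2 = 0+0+0+1+1+1+1+0+0+0+0+1+1+0+0+0+0+0+0+0+1+0+1+0+0+0+0+0+1+1+1 mod 2 = 1
  s[3] = (0000000111111110000000011111111)·(0001111011011001111010101110111) mod 2 = 0+0+0+0+0+0+0+0+1+1+0+1+1+0+0+0+0+0+0+0+0+0+0+0+1+1+1+0+1+1+1 mod 2 = 0
  s[4] = (0000000000000001111111111111111)·(0001111011011001111010101110111) mod 2 = 0+0+0+0+0+0+0+0+0+0+0+0+0+0+0+1+1+1+1+0+1+0+1+0+1+1+1+0+1+1+1 mod 2 = 0
Syndrome = 00100
Column 4 of H equals this syndrome → error at bit 4 (1-indexed).
Flip bit 4: 0001111011011001111010101110111 → 0000111011011001111010101110111
Extract data bits at positions {3,5,6,7,9,10,11,12,13,14,15,17,18,19,20,21,22,23,24,25,26,27,28,29,30,31}: 01111101100111010101110111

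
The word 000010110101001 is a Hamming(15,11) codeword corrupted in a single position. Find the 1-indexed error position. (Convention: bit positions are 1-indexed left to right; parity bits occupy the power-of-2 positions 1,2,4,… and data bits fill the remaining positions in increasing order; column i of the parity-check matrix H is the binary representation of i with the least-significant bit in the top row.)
Syndrome s = H · r^T (mod 2), r = 000010110101001:
  s[0] = (101010101010101)·(000010110101001) mod 2 = 0+0+0+0+1+0+1+0+0+0+0+0+0+0+1 mod 2 = 1
  s[1] = (011001100110011)·(000010110101001) mod 2 = 0+0+0+0+0+0+1+0+0+1+0+0+0+0+1 mod 2 = 1
  s[2] = (000111100001111)·(000010110101001) mod 2 = 0+0+0+0+1+0+1+0+0+0+0+1+0+0+1 mod 2 = 0
  s[3] = (000000011111111)·(000010110101001) mod 2 = 0+0+0+0+0+0+0+1+0+1+0+1+0+0+1 mod 2 = 0
Syndrome = 1100
Column i of H is the binary representation of i, so the syndrome is the binary index of the flipped bit.
Read s = 1100 with s[0] as LSB: 1·2^0 + 1·2^1 + 0·2^2 + 0·2^3 = 3.
Error is at bit position 3.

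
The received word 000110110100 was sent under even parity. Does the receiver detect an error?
Sum of received bits: 0+0+0+1+1+0+1+1+0+1+0+0 = 5; 5 mod 2 = 1. Result is 1 ≠ 0 → error detected.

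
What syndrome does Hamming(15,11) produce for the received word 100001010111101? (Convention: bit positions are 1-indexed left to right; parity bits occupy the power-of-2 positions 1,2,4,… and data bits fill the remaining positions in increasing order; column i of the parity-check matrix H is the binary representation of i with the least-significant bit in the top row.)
Syndrome s = H · r^T (mod 2), r = 100001010111101:
  s[0] = (101010101010101)·(100001010111101) mod 2 = 1+0+0+0+0+0+0+0+0+0+1+0+1+0+1 mod 2 = 0
  s[1] = (011001100110011)·(100001010111101) mod 2 = 0+0+0+0+0+1+0+0+0+1+1+0+0+0+1 mod 2 = 0
  s[2] = (000111100001111)·(100001010111101) mod 2 = 0+0+0+0+0+1+0+0+0+0+0+1+1+0+1 mod 2 = 0
  s[3] = (000000011111111)·(100001010111101) mod 2 = 0+0+0+0+0+0+0+1+0+1+1+1+1+0+1 mod 2 = 0
Syndrome = 0000
s = 0: no error detected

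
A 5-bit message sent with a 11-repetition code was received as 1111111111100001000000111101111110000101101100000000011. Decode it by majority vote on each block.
Split into 11-bit blocks and majority-vote each:
  block 1 = 11111111111: 11 ones, 0 zeros → 1
  block 2 = 00001000000: 1 ones, 10 zeros → 0
  block 3 = 11110111111: 10 ones, 1 zeros → 1
  block 4 = 00001011011: 5 ones, 6 zeros → 0
  block 5 = 00000000011: 2 ones, 9 zeros → 0
Decoded = 10100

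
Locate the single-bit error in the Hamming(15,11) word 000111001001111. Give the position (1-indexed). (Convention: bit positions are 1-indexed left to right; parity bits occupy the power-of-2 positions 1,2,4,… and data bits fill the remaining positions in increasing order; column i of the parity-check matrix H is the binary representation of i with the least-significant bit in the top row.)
Syndrome s = H · r^T (mod 2), r = 000111001001111:
  s[0] = (101010101010101)·(000111001001111) mod 2 = 0+0+0+0+1+0+0+0+1+0+0+0+1+0+1 mod 2 = 0
  s[1] = (011001100110011)·(000111001001111) mod 2 = 0+0+0+0+0+1+0+0+0+0+0+0+0+1+1 mod 2 = 1
  s[2] = (000111100001111)·(000111001001111) mod 2 = 0+0+0+1+1+1+0+0+0+0+0+1+1+1+1 mod 2 = 1
  s[3] = (000000011111111)·(000111001001111) mod 2 = 0+0+0+0+0+0+0+0+1+0+0+1+1+1+1 mod 2 = 1
Syndrome = 0111
Column i of H is the binary representation of i, so the syndrome is the binary index of the flipped bit.
Read s = 0111 with s[0] as LSB: 0·2^0 + 1·2^1 + 1·2^2 + 1·2^3 = 14.
Error is at bit position 14.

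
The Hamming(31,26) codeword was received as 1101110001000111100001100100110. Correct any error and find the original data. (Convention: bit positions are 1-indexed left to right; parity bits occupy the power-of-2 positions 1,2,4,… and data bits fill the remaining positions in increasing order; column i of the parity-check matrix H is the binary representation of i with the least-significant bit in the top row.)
Syndrome s = H · r^T (mod 2), r = 1101110001000111100001100100110:
  s[0] = (1010101010101010101010101010101)·(1101110001000111100001100100110) mod 2 = 1+0+0+0+1+0+0+0+0+0+0+0+0+0+1+0+1+0+0+0+0+0+1+0+0+0+0+0+1+0+0 mod 2 = 0
  s[1] = (0110011001100110011001100110011)·(1101110001000111100001100100110) mod 2 = 0+1+0+0+0+1+0+0+0+1+0+0+0+1+1+0+0+0+0+0+0+1+1+0+0+1+0+0+0+1+0 mod 2 = 1
  s[2] = (0001111000011110000111100001111)·(1101110001000111100001100100110) mod 2 = 0+0+0+1+1+1+0+0+0+0+0+0+0+1+1+0+0+0+0+0+0+1+1+0+0+0+0+0+1+1+0 mod 2 = 1
  s[3] = (0000000111111110000000011111111)·(1101110001000111100001100100110) mod 2 = 0+0+0+0+0+0+0+0+0+1+0+0+0+1+1+0+0+0+0+0+0+0+0+0+0+1+0+0+1+1+0 mod 2 = 0
  s[4] = (0000000000000001111111111111111)·(1101110001000111100001100100110) mod 2 = 0+0+0+0+0+0+0+0+0+0+0+0+0+0+0+1+1+0+0+0+0+1+1+0+0+1+0+0+1+1+0 mod 2 = 1
Syndrome = 01101
Column 22 of H equals this syndrome → error at bit 22 (1-indexed).
Flip bit 22: 1101110001000111100001100100110 → 1101110001000111100000100100110
Extract data bits at positions {3,5,6,7,9,10,11,12,13,14,15,17,18,19,20,21,22,23,24,25,26,27,28,29,30,31}: 01100100011100000100100110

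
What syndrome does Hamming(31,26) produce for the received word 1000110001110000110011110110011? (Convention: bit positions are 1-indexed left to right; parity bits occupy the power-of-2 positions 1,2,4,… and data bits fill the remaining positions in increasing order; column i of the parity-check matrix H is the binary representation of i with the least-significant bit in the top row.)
Syndrome s = H · r^T (mod 2), r = 1000110001110000110011110110011:
  s[0] = (1010101010101010101010101010101)·(1000110001110000110011110110011) mod 2 = 1+0+0+0+1+0+0+0+0+0+1+0+0+0+0+0+1+0+0+0+1+0+1+0+0+0+1+0+0+0+1 mod 2 = 0
  s[1] = (0110011001100110011001100110011)·(1000110001110000110011110110011) mod 2 = 0+0+0+0+0+1+0+0+0+1+1+0+0+0+0+0+0+1+0+0+0+1+1+0+0+1+1+0+0+1+1 mod 2 = 0
  s[2] = (0001111000011110000111100001111)·(1000110001110000110011110110011) mod 2 = 0+0+0+0+1+1+0+0+0+0+0+1+0+0+0+0+0+0+0+0+1+1+1+0+0+0+0+0+0+1+1 mod 2 = 0
  s[3] = (0000000111111110000000011111111)·(1000110001110000110011110110011) mod 2 = 0+0+0+0+0+0+0+0+0+1+1+1+0+0+0+0+0+0+0+0+0+0+0+1+0+1+1+0+0+1+1 mod 2 = 0
  s[4] = (0000000000000001111111111111111)·(1000110001110000110011110110011) mod 2 = 0+0+0+0+0+0+0+0+0+0+0+0+0+0+0+0+1+1+0+0+1+1+1+1+0+1+1+0+0+1+1 mod 2 = 0
Syndrome = 00000
s = 0: no error detected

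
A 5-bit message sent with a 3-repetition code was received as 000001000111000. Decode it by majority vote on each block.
Split into 3-bit blocks and majority-vote each:
  block 1 = 000: 0 ones, 3 zeros → 0
  block 2 = 001: 1 ones, 2 zeros → 0
  block 3 = 000: 0 ones, 3 zeros → 0
  block 4 = 111: 3 ones, 0 zeros → 1
  block 5 = 000: 0 ones, 3 zeros → 0
Decoded = 00010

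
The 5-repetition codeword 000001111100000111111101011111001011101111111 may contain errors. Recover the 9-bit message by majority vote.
Split into 5-bit blocks and majority-vote each:
  block 1 = 00000: 0 ones, 5 zeros → 0
  block 2 = 11111: 5 ones, 0 zeros → 1
  block 3 = 00000: 0 ones, 5 zeros → 0
  block 4 = 11111: 5 ones, 0 zeros → 1
  block 5 = 11010: 3 ones, 2 zeros → 1
  block 6 = 11111: 5 ones, 0 zeros → 1
  block 7 = 00101: 2 ones, 3 zeros → 0
  block 8 = 11011: 4 ones, 1 zeros → 1
  block 9 = 11111: 5 ones, 0 zeros → 1
Decoded = 010111011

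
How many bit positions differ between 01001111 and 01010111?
XOR = 00011000, count of 1s = 2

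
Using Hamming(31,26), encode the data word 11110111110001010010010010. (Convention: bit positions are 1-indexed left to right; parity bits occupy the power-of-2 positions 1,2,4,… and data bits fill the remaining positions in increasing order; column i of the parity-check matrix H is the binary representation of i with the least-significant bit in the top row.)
Codeword c = d · G (mod 2), d = 11110111110001010010010010:
  c[0] = d·G[:,0] = (11110111110001010010010010)·(11011010101101010101010101) mod 2 = 1+1+0+1+0+0+1+0+1+0+0+0+0+1+0+1+0+0+0+0+0+1+0+0+0+0 mod 2 = 0
  c[1] = d·G[:,1] = (11110111110001010010010010)·(10110110011011001100110011) mod 2 = 1+0+1+1+0+1+1+0+0+1+0+0+0+1+0+0+0+0+0+0+0+1+0+0+1+0 mod 2 = 1
  c[2] = d·G[:,2] = (11110111110001010010010010)·(10000000000000000000000000) mod 2 = 1+0+0+0+0+0+0+0+0+0+0+0+0+0+0+0+0+0+0+0+0+0+0+0+0+0 mod 2 = 1
  c[3] = d·G[:,3] = (11110111110001010010010010)·(01110001111000111100001111) mod 2 = 0+1+1+1+0+0+0+1+1+1+0+0+0+0+0+1+0+0+0+0+0+0+0+0+1+0 mod 2 = 0
  c[4] = d·G[:,4] = (11110111110001010010010010)·(01000000000000000000000000) mod 2 = 0+1+0+0+0+0+0+0+0+0+0+0+0+0+0+0+0+0+0+0+0+0+0+0+0+0 mod 2 = 1
  c[5] = d·G[:,5] = (11110111110001010010010010)·(00100000000000000000000000) mod 2 = 0+0+1+0+0+0+0+0+0+0+0+0+0+0+0+0+0+0+0+0+0+0+0+0+0+0 mod 2 = 1
  c[6] = d·G[:,6] = (11110111110001010010010010)·(00010000000000000000000000) mod 2 = 0+0+0+1+0+0+0+0+0+0+0+0+0+0+0+0+0+0+0+0+0+0+0+0+0+0 mod 2 = 1
  c[7] = d·G[:,7] = (11110111110001010010010010)·(00001111111000000011111111) mod 2 = 0+0+0+0+0+1+1+1+1+1+0+0+0+0+0+0+0+0+1+0+0+1+0+0+1+0 mod 2 = 0
  c[8] = d·G[:,8] = (11110111110001010010010010)·(00001000000000000000000000) mod 2 = 0+0+0+0+0+0+0+0+0+0+0+0+0+0+0+0+0+0+0+0+0+0+0+0+0+0 mod 2 = 0
  c[9] = d·G[:,9] = (11110111110001010010010010)·(00000100000000000000000000) mod 2 = 0+0+0+0+0+1+0+0+0+0+0+0+0+0+0+0+0+0+0+0+0+0+0+0+0+0 mod 2 = 1
  c[10] = d·G[:,10] = (11110111110001010010010010)·(00000010000000000000000000) mod 2 = 0+0+0+0+0+0+1+0+0+0+0+0+0+0+0+0+0+0+0+0+0+0+0+0+0+0 mod 2 = 1
  c[11] = d·G[:,11] = (11110111110001010010010010)·(00000001000000000000000000) mod 2 = 0+0+0+0+0+0+0+1+0+0+0+0+0+0+0+0+0+0+0+0+0+0+0+0+0+0 mod 2 = 1
  c[12] = d·G[:,12] = (11110111110001010010010010)·(00000000100000000000000000) mod 2 = 0+0+0+0+0+0+0+0+1+0+0+0+0+0+0+0+0+0+0+0+0+0+0+0+0+0 mod 2 = 1
  c[13] = d·G[:,13] = (11110111110001010010010010)·(00000000010000000000000000) mod 2 = 0+0+0+0+0+0+0+0+0+1+0+0+0+0+0+0+0+0+0+0+0+0+0+0+0+0 mod 2 = 1
  c[14] = d·G[:,14] = (11110111110001010010010010)·(00000000001000000000000000) mod 2 = 0+0+0+0+0+0+0+0+0+0+0+0+0+0+0+0+0+0+0+0+0+0+0+0+0+0 mod 2 = 0
  c[15] = d·G[:,15] = (11110111110001010010010010)·(00000000000111111111111111) mod 2 = 0+0+0+0+0+0+0+0+0+0+0+0+0+1+0+1+0+0+1+0+0+1+0+0+1+0 mod 2 = 1
  c[16] = d·G[:,16] = (11110111110001010010010010)·(00000000000100000000000000) mod 2 = 0+0+0+0+0+0+0+0+0+0+0+0+0+0+0+0+0+0+0+0+0+0+0+0+0+0 mod 2 = 0
  c[17] = d·G[:,17] = (11110111110001010010010010)·(00000000000010000000000000) mod 2 = 0+0+0+0+0+0+0+0+0+0+0+0+0+0+0+0+0+0+0+0+0+0+0+0+0+0 mod 2 = 0
  c[18] = d·G[:,18] = (11110111110001010010010010)·(00000000000001000000000000) mod 2 = 0+0+0+0+0+0+0+0+0+0+0+0+0+1+0+0+0+0+0+0+0+0+0+0+0+0 mod 2 = 1
  c[19] = d·G[:,19] = (11110111110001010010010010)·(00000000000000100000000000) mod 2 = 0+0+0+0+0+0+0+0+0+0+0+0+0+0+0+0+0+0+0+0+0+0+0+0+0+0 mod 2 = 0
  c[20] = d·G[:,20] = (11110111110001010010010010)·(00000000000000010000000000) mod 2 = 0+0+0+0+0+0+0+0+0+0+0+0+0+0+0+1+0+0+0+0+0+0+0+0+0+0 mod 2 = 1
  c[21] = d·G[:,21] = (11110111110001010010010010)·(00000000000000001000000000) mod 2 = 0+0+0+0+0+0+0+0+0+0+0+0+0+0+0+0+0+0+0+0+0+0+0+0+0+0 mod 2 = 0
  c[22] = d·G[:,22] = (11110111110001010010010010)·(00000000000000000100000000) mod 2 = 0+0+0+0+0+0+0+0+0+0+0+0+0+0+0+0+0+0+0+0+0+0+0+0+0+0 mod 2 = 0
  c[23] = d·G[:,23] = (11110111110001010010010010)·(00000000000000000010000000) mod 2 = 0+0+0+0+0+0+0+0+0+0+0+0+0+0+0+0+0+0+1+0+0+0+0+0+0+0 mod 2 = 1
  c[24] = d·G[:,24] = (11110111110001010010010010)·(00000000000000000001000000) mod 2 = 0+0+0+0+0+0+0+0+0+0+0+0+0+0+0+0+0+0+0+0+0+0+0+0+0+0 mod 2 = 0
  c[25] = d·G[:,25] = (11110111110001010010010010)·(00000000000000000000100000) mod 2 = 0+0+0+0+0+0+0+0+0+0+0+0+0+0+0+0+0+0+0+0+0+0+0+0+0+0 mod 2 = 0
  c[26] = d·G[:,26] = (11110111110001010010010010)·(00000000000000000000010000) mod 2 = 0+0+0+0+0+0+0+0+0+0+0+0+0+0+0+0+0+0+0+0+0+1+0+0+0+0 mod 2 = 1
  c[27] = d·G[:,27] = (11110111110001010010010010)·(00000000000000000000001000) mod 2 = 0+0+0+0+0+0+0+0+0+0+0+0+0+0+0+0+0+0+0+0+0+0+0+0+0+0 mod 2 = 0
  c[28] = d·G[:,28] = (11110111110001010010010010)·(00000000000000000000000100) mod 2 = 0+0+0+0+0+0+0+0+0+0+0+0+0+0+0+0+0+0+0+0+0+0+0+0+0+0 mod 2 = 0
  c[29] = d·G[:,29] = (11110111110001010010010010)·(00000000000000000000000010) mod 2 = 0+0+0+0+0+0+0+0+0+0+0+0+0+0+0+0+0+0+0+0+0+0+0+0+1+0 mod 2 = 1
  c[30] = d·G[:,30] = (11110111110001010010010010)·(00000000000000000000000001) mod 2 = 0+0+0+0+0+0+0+0+0+0+0+0+0+0+0+0+0+0+0+0+0+0+0+0+0+0 mod 2 = 0
Codeword = 0110111001111101001010010010010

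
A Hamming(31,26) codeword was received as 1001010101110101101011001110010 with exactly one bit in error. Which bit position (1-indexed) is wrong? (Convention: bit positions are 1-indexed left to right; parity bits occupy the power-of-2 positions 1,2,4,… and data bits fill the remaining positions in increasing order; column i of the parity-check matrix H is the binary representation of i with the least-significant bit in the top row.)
Syndrome s = H · r^T (mod 2), r = 1001010101110101101011001110010:
  s[0] = (1010101010101010101010101010101)·(1001010101110101101011001110010) mod 2 = 1+0+0+0+0+0+0+0+0+0+1+0+0+0+0+0+1+0+1+0+1+0+0+0+1+0+1+0+0+0+0 mod 2 = 1
  s[1] = (0110011001100110011001100110011)·(1001010101110101101011001110010) mod 2 = 0+0+0+0+0+1+0+0+0+1+1+0+0+1+0+0+0+0+1+0+0+1+0+0+0+1+1+0+0+1+0 mod 2 = 1
  s[2] = (0001111000011110000111100001111)·(1001010101110101101011001110010) mod 2 = 0+0+0+1+0+1+0+0+0+0+0+1+0+1+0+0+0+0+0+0+1+1+0+0+0+0+0+0+0+1+0 mod 2 = 1
  s[3] = (0000000111111110000000011111111)·(1001010101110101101011001110010) mod 2 = 0+0+0+0+0+0+0+1+0+1+1+1+0+1+0+0+0+0+0+0+0+0+0+0+1+1+1+0+0+1+0 mod 2 = 1
  s[4] = (0000000000000001111111111111111)·(1001010101110101101011001110010) mod 2 = 0+0+0+0+0+0+0+0+0+0+0+0+0+0+0+1+1+0+1+0+1+1+0+0+1+1+1+0+0+1+0 mod 2 = 1
Syndrome = 11111
Column i of H is the binary representation of i, so the syndrome is the binary index of the flipped bit.
Read s = 11111 with s[0] as LSB: 1·2^0 + 1·2^1 + 1·2^2 + 1·2^3 + 1·2^4 = 31.
Error is at bit position 31.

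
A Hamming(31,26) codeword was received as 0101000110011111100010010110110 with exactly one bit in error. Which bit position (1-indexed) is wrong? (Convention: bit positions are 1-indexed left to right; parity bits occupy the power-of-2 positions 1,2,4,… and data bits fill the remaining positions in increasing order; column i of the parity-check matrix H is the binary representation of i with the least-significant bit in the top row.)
Syndrome s = H · r^T (mod 2), r = 0101000110011111100010010110110:
  s[0] = (1010101010101010101010101010101)·(0101000110011111100010010110110) mod 2 = 0+0+0+0+0+0+0+0+1+0+0+0+1+0+1+0+1+0+0+0+1+0+0+0+0+0+1+0+1+0+0 mod 2 = 1
  s[1] = (0110011001100110011001100110011)·(0101000110011111100010010110110) mod 2 = 0+1+0+0+0+0+0+0+0+0+0+0+0+1+1+0+0+0+0+0+0+0+0+0+0+1+1+0+0+1+0 mod 2 = 0
  s[2] = (0001111000011110000111100001111)·(0101000110011111100010010110110) mod 2 = 0+0+0+1+0+0+0+0+0+0+0+1+1+1+1+0+0+0+0+0+1+0+0+0+0+0+0+0+1+1+0 mod 2 = 0
  s[3] = (0000000111111110000000011111111)·(0101000110011111100010010110110) mod 2 = 0+0+0+0+0+0+0+1+1+0+0+1+1+1+1+0+0+0+0+0+0+0+0+1+0+1+1+0+1+1+0 mod 2 = 1
  s[4] = (0000000000000001111111111111111)·(0101000110011111100010010110110) mod 2 = 0+0+0+0+0+0+0+0+0+0+0+0+0+0+0+1+1+0+0+0+1+0+0+1+0+1+1+0+1+1+0 mod 2 = 0
Syndrome = 10010
Column i of H is the binary representation of i, so the syndrome is the binary index of the flipped bit.
Read s = 10010 with s[0] as LSB: 1·2^0 + 0·2^1 + 0·2^2 + 1·2^3 + 0·2^4 = 9.
Error is at bit position 9.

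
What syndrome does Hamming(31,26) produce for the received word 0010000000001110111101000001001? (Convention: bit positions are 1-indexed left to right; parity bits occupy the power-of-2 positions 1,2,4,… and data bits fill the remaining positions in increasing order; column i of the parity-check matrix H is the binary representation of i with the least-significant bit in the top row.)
Syndrome s = H · r^T (mod 2), r = 0010000000001110111101000001001:
  s[0] = (1010101010101010101010101010101)·(0010000000001110111101000001001) mod 2 = 0+0+1+0+0+0+0+0+0+0+0+0+1+0+1+0+1+0+1+0+0+0+0+0+0+0+0+0+0+0+1 mod 2 = 0
  s[1] = (0110011001100110011001100110011)·(0010000000001110111101000001001) mod 2 = 0+0+1+0+0+0+0+0+0+0+0+0+0+1+1+0+0+1+1+0+0+1+0+0+0+0+0+0+0+0+1 mod 2 = 1
  s[2] = (0001111000011110000111100001111)·(0010000000001110111101000001001) mod 2 = 0+0+0+0+0+0+0+0+0+0+0+0+1+1+1+0+0+0+0+1+0+1+0+0+0+0+0+1+0+0+1 mod 2 = 1
  s[3] = (0000000111111110000000011111111)·(0010000000001110111101000001001) mod 2 = 0+0+0+0+0+0+0+0+0+0+0+0+1+1+1+0+0+0+0+0+0+0+0+0+0+0+0+1+0+0+1 mod 2 = 1
  s[4] = (0000000000000001111111111111111)·(0010000000001110111101000001001) mod 2 = 0+0+0+0+0+0+0+0+0+0+0+0+0+0+0+0+1+1+1+1+0+1+0+0+0+0+0+1+0+0+1 mod 2 = 1
Syndrome = 01111
Non-zero syndrome: error at position 30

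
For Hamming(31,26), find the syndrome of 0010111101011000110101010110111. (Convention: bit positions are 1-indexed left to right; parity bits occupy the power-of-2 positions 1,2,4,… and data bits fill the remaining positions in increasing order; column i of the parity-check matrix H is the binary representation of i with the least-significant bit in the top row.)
Syndrome s = H · r^T (mod 2), r = 0010111101011000110101010110111:
  s[0] = (1010101010101010101010101010101)·(0010111101011000110101010110111) mod 2 = 0+0+1+0+1+0+1+0+0+0+0+0+1+0+0+0+1+0+0+0+0+0+0+0+0+0+1+0+1+0+1 mod 2 = 0
  s[1] = (0110011001100110011001100110011)·(0010111101011000110101010110111) mod 2 = 0+0+1+0+0+1+1+0+0+1+0+0+0+0+0+0+0+1+0+0+0+1+0+0+0+1+1+0+0+1+1 mod 2 = 0
  s[2] = (0001111000011110000111100001111)·(0010111101011000110101010110111) mod 2 = 0+0+0+0+1+1+1+0+0+0+0+1+1+0+0+0+0+0+0+1+0+1+0+0+0+0+0+0+1+1+1 mod 2 = 0
  s[3] = (0000000111111110000000011111111)·(0010111101011000110101010110111) mod 2 = 0+0+0+0+0+0+0+1+0+1+0+1+1+0+0+0+0+0+0+0+0+0+0+1+0+1+1+0+1+1+1 mod 2 = 0
  s[4] = (0000000000000001111111111111111)·(0010111101011000110101010110111) mod 2 = 0+0+0+0+0+0+0+0+0+0+0+0+0+0+0+0+1+1+0+1+0+1+0+1+0+1+1+0+1+1+1 mod 2 = 0
Syndrome = 00000
s = 0: no error detected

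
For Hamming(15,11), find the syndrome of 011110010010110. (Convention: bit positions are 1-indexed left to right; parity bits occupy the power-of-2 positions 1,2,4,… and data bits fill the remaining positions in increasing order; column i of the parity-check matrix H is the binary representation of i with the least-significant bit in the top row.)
Syndrome s = H · r^T (mod 2), r = 011110010010110:
  s[0] = (101010101010101)·(011110010010110) mod 2 = 0+0+1+0+1+0+0+0+0+0+1+0+1+0+0 mod 2 = 0
  s[1] = (011001100110011)·(011110010010110) mod 2 = 0+1+1+0+0+0+0+0+0+0+1+0+0+1+0 mod 2 = 0
  s[2] = (000111100001111)·(011110010010110) mod 2 = 0+0+0+1+1+0+0+0+0+0+0+0+1+1+0 mod 2 = 0
  s[3] = (000000011111111)·(011110010010110) mod 2 = 0+0+0+0+0+0+0+1+0+0+1+0+1+1+0 mod 2 = 0
Syndrome = 0000
s = 0: no error detected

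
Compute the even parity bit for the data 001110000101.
Sum of data bits: 0+0+1+1+1+0+0+0+0+1+0+1 = 5.
5 mod 2 = 1, so parity bit = 1.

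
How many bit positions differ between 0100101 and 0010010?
XOR = 0110111, count of 1s = 5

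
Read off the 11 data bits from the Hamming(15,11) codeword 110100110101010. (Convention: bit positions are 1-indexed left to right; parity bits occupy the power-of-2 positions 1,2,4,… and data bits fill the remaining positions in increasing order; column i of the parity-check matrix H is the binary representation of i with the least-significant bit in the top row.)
Parity bits occupy power-of-2 positions; data bits are at positions {3,5,6,7,9,10,11,12,13,14,15} (1-indexed).
Extract: c[3]=0 c[5]=0 c[6]=0 c[7]=1 c[9]=0 c[10]=1 c[11]=0 c[12]=1 c[13]=0 c[14]=1 c[15]=0
Data = 00010101010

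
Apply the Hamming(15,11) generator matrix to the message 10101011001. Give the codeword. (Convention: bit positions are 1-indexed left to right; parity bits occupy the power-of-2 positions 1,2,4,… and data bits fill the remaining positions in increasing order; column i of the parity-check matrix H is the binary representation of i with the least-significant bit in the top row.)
Codeword c = d · G (mod 2), d = 10101011001:
  c[0] = d·G[:,0] = (10101011001)·(11011010101) mod 2 = 1+0+0+0+1+0+1+0+0+0+1 mod 2 = 0
  c[1] = d·G[:,1] = (10101011001)·(10110110011) mod 2 = 1+0+1+0+0+0+1+0+0+0+1 mod 2 = 0
  c[2] = d·G[:,2] = (10101011001)·(10000000000) mod 2 = 1+0+0+0+0+0+0+0+0+0+0 mod 2 = 1
  c[3] = d·G[:,3] = (10101011001)·(01110001111) mod 2 = 0+0+1+0+0+0+0+1+0+0+1 mod 2 = 1
  c[4] = d·G[:,4] = (10101011001)·(01000000000) mod 2 = 0+0+0+0+0+0+0+0+0+0+0 mod 2 = 0
  c[5] = d·G[:,5] = (10101011001)·(00100000000) mod 2 = 0+0+1+0+0+0+0+0+0+0+0 mod 2 = 1
  c[6] = d·G[:,6] = (10101011001)·(00010000000) mod 2 = 0+0+0+0+0+0+0+0+0+0+0 mod 2 = 0
  c[7] = d·G[:,7] = (10101011001)·(00001111111) mod 2 = 0+0+0+0+1+0+1+1+0+0+1 mod 2 = 0
  c[8] = d·G[:,8] = (10101011001)·(00001000000) mod 2 = 0+0+0+0+1+0+0+0+0+0+0 mod 2 = 1
  c[9] = d·G[:,9] = (10101011001)·(00000100000) mod 2 = 0+0+0+0+0+0+0+0+0+0+0 mod 2 = 0
  c[10] = d·G[:,10] = (10101011001)·(00000010000) mod 2 = 0+0+0+0+0+0+1+0+0+0+0 mod 2 = 1
  c[11] = d·G[:,11] = (10101011001)·(00000001000) mod 2 = 0+0+0+0+0+0+0+1+0+0+0 mod 2 = 1
  c[12] = d·G[:,12] = (10101011001)·(00000000100) mod 2 = 0+0+0+0+0+0+0+0+0+0+0 mod 2 = 0
  c[13] = d·G[:,13] = (10101011001)·(00000000010) mod 2 = 0+0+0+0+0+0+0+0+0+0+0 mod 2 = 0
  c[14] = d·G[:,14] = (10101011001)·(00000000001) mod 2 = 0+0+0+0+0+0+0+0+0+0+1 mod 2 = 1
Codeword = 001101001011001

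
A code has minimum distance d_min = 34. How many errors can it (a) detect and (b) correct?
(a) Detection requires d_min ≥ e+1, so e ≤ d_min − 1 = 33.
(b) Correction requires d_min ≥ 2t+1, so t ≤ ⌊(d_min − 1)/2⌋ = ⌊33/2⌋ = 16.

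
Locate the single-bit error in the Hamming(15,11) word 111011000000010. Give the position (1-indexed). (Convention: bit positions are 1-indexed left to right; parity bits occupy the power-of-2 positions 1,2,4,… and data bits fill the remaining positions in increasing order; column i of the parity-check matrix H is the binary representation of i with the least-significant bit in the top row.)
Syndrome s = H · r^T (mod 2), r = 111011000000010:
  s[0] = (101010101010101)·(111011000000010) mod 2 = 1+0+1+0+1+0+0+0+0+0+0+0+0+0+0 mod 2 = 1
  s[1] = (011001100110011)·(111011000000010) mod 2 = 0+1+1+0+0+1+0+0+0+0+0+0+0+1+0 mod 2 = 0
  s[2] = (000111100001111)·(111011000000010) mod 2 = 0+0+0+0+1+1+0+0+0+0+0+0+0+1+0 mod 2 = 1
  s[3] = (000000011111111)·(111011000000010) mod 2 = 0+0+0+0+0+0+0+0+0+0+0+0+0+1+0 mod 2 = 1
Syndrome = 1011
Column i of H is the binary representation of i, so the syndrome is the binary index of the flipped bit.
Read s = 1011 with s[0] as LSB: 1·2^0 + 0·2^1 + 1·2^2 + 1·2^3 = 13.
Error is at bit position 13.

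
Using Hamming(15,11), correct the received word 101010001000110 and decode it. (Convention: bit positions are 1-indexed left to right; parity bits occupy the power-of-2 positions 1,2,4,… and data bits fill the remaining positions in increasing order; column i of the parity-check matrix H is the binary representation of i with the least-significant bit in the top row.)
Syndrome s = H · r^T (mod 2), r = 101010001000110:
  s[0] = (101010101010101)·(101010001000110) mod 2 = 1+0+1+0+1+0+0+0+1+0+0+0+1+0+0 mod 2 = 1
  s[1] = (011001100110011)·(101010001000110) mod 2 = 0+0+1+0+0+0+0+0+0+0+0+0+0+1+0 mod 2 = 0
  s[2] = (000111100001111)·(101010001000110) mod 2 = 0+0+0+0+1+0+0+0+0+0+0+0+1+1+0 mod 2 = 1
  s[3] = (000000011111111)·(101010001000110) mod 2 = 0+0+0+0+0+0+0+0+1+0+0+0+1+1+0 mod 2 = 1
Syndrome = 1011
Column 13 of H equals this syndrome → error at bit 13 (1-indexed).
Flip bit 13: 101010001000110 → 101010001000010
Extract data bits at positions {3,5,6,7,9,10,11,12,13,14,15}: 11001000010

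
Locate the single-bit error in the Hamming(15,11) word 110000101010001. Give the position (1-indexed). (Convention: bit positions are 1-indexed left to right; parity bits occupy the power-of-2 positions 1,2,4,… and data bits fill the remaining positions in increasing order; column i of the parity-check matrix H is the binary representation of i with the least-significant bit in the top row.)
Syndrome s = H · r^T (mod 2), r = 110000101010001:
  s[0] = (101010101010101)·(110000101010001) mod 2 = 1+0+0+0+0+0+1+0+1+0+1+0+0+0+1 mod 2 = 1
  s[1] = (011001100110011)·(110000101010001) mod 2 = 0+1+0+0+0+0+1+0+0+0+1+0+0+0+1 mod 2 = 0
  s[2] = (000111100001111)·(110000101010001) mod 2 = 0+0+0+0+0+0+1+0+0+0+0+0+0+0+1 mod 2 = 0
  s[3] = (000000011111111)·(110000101010001) mod 2 = 0+0+0+0+0+0+0+0+1+0+1+0+0+0+1 mod 2 = 1
Syndrome = 1001
Column i of H is the binary representation of i, so the syndrome is the binary index of the flipped bit.
Read s = 1001 with s[0] as LSB: 1·2^0 + 0·2^1 + 0·2^2 + 1·2^3 = 9.
Error is at bit position 9.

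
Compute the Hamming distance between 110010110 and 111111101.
XOR = 001101011, count of 1s = 5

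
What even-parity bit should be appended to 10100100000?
Sum of data bits: 1+0+1+0+0+1+0+0+0+0+0 = 3.
3 mod 2 = 1, so parity bit = 1.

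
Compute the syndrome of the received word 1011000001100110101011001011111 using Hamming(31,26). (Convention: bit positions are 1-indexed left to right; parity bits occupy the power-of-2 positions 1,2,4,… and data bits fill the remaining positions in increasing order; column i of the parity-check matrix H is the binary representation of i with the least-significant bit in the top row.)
Syndrome s = H · r^T (mod 2), r = 1011000001100110101011001011111:
  s[0] = (1010101010101010101010101010101)·(1011000001100110101011001011111) mod 2 = 1+0+1+0+0+0+0+0+0+0+1+0+0+0+1+0+1+0+1+0+1+0+0+0+1+0+1+0+1+0+1 mod 2 = 1
  s[1] = (0110011001100110011001100110011)·(1011000001100110101011001011111) mod 2 = 0+0+1+0+0+0+0+0+0+1+1+0+0+1+1+0+0+0+1+0+0+1+0+0+0+0+1+0+0+1+1 mod 2 = 0
  s[2] = (0001111000011110000111100001111)·(1011000001100110101011001011111) mod 2 = 0+0+0+1+0+0+0+0+0+0+0+0+0+1+1+0+0+0+0+0+1+1+0+0+0+0+0+1+1+1+1 mod 2 = 1
  s[3] = (0000000111111110000000011111111)·(1011000001100110101011001011111) mod 2 = 0+0+0+0+0+0+0+0+0+1+1+0+0+1+1+0+0+0+0+0+0+0+0+0+1+0+1+1+1+1+1 mod 2 = 0
  s[4] = (0000000000000001111111111111111)·(1011000001100110101011001011111) mod 2 = 0+0+0+0+0+0+0+0+0+0+0+0+0+0+0+0+1+0+1+0+1+1+0+0+1+0+1+1+1+1+1 mod 2 = 0
Syndrome = 10100
Non-zero syndrome: error at position 5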